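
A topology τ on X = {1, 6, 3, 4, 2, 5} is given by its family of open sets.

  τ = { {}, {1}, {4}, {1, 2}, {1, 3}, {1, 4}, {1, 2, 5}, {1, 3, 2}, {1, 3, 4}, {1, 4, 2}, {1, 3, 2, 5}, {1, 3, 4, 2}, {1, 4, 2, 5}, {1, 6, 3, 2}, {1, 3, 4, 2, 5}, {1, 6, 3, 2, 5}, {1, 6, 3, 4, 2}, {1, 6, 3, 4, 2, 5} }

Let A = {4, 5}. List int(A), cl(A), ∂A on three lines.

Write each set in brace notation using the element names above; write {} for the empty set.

int(A) = {4}
cl(A)  = {4, 5}
∂A     = {5}

open subsets of A: {}, {4}; so int(A) = {4}
closure: X∖int(X∖A) = X∖{1, 6, 3, 2} = {4, 5}
∂A = {4, 5} minus {4} = {5}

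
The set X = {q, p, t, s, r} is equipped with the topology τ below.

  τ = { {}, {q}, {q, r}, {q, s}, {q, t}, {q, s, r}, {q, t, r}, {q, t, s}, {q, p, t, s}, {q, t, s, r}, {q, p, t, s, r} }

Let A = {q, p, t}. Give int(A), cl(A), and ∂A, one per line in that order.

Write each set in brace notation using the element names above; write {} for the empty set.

opens ⊆ A: {}, {q}, {q, t}; union → int = {q, t}
complement {s, r}; its interior {}; cl(A) = X∖{} = {q, p, t, s, r}
boundary = {q, p, t, s, r} ∖ {q, t} = {p, s, r}

int(A) = {q, t}
cl(A)  = {q, p, t, s, r}
∂A     = {p, s, r}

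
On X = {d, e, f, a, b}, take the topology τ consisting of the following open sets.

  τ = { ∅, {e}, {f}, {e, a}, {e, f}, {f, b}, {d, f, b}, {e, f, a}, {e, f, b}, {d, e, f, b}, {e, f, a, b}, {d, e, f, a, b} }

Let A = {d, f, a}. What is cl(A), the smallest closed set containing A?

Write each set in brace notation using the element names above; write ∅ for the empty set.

{d, f, a, b}

closure: X∖int(X∖A) = X∖{e} = {d, f, a, b}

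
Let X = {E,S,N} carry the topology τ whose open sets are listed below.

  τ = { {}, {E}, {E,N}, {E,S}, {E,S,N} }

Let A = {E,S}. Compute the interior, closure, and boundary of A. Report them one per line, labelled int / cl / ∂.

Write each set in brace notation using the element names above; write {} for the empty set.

opens ⊆ A: {}, {E}, {E,S}; union → int = {E,S}
complement {N}; its interior {}; cl(A) = X∖{} = {E,S,N}
boundary = {E,S,N} ∖ {E,S} = {N}

int(A) = {E,S}
cl(A)  = {E,S,N}
∂A     = {N}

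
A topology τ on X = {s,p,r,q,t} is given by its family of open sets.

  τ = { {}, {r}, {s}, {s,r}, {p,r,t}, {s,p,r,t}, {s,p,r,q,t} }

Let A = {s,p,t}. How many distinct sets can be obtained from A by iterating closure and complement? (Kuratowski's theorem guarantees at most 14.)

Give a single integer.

complement {r,q}; its interior {r}; cl(A) = X∖{r} = {s,p,q,t}
With k = closure, c = complement:
  1. A     = {s,p,t}
  2. kA    = {s,p,q,t}
  3. cA    = {r,q}
  4. ckA   = {r}
  5. kcA   = {p,r,q,t}
  6. ckcA  = {s}
  7. kckcA = {s,q}
  8. ckckcA = {p,r,t}
k, c of each give nothing new

8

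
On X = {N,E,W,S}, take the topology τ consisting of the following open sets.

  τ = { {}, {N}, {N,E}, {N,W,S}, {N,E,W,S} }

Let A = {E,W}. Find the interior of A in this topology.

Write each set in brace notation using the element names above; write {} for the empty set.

{}

open subsets of A: {}; so int(A) = {}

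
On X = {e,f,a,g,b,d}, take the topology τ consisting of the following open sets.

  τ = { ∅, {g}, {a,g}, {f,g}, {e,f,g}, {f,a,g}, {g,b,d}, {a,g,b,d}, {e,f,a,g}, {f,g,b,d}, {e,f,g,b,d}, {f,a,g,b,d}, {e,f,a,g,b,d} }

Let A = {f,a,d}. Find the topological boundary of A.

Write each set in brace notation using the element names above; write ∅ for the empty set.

{e,f,a,b,d}

opens ⊆ A: ∅; union → int = ∅
complement {e,g,b}; its interior {g}; cl(A) = X∖{g} = {e,f,a,b,d}
boundary = {e,f,a,b,d} ∖ ∅ = {e,f,a,b,d}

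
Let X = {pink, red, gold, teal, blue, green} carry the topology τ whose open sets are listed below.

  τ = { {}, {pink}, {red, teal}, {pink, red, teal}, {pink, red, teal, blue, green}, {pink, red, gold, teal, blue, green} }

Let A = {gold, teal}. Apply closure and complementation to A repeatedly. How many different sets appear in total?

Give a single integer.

8

X∖A={pink, red, blue, green}, int(X∖A)={pink}, hence cl(A)={red, gold, teal, blue, green}
Orbit (k=closure, c=complement):
  1. A     = {gold, teal}
  2. kA    = {red, gold, teal, blue, green}
  3. cA    = {pink, red, blue, green}
  4. ckA   = {pink}
  5. kcA   = {pink, red, gold, teal, blue, green}
  6. kckA  = {pink, gold, blue, green}
  7. ckcA  = {}
  8. ckckA = {red, teal}
(closed under both — stop)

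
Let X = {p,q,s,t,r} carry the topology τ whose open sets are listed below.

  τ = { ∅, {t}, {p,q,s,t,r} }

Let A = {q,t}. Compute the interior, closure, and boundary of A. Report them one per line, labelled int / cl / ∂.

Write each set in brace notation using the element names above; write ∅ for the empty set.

int(A) = {t}
cl(A)  = {p,q,s,t,r}
∂A     = {p,q,s,r}

interior: largest open inside A is {t} (from ∅, {t})
cl via duality: int({p,s,r}) = ∅, so X∖∅ = {p,q,s,t,r}
cl∖int = {p,q,s,r}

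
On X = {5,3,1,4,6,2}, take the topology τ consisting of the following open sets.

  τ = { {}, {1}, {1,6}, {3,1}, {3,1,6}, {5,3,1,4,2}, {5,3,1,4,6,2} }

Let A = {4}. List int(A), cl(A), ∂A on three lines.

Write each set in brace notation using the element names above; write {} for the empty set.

U open, U⊆A: {}. int(A) = ⋃ = {}
X∖A={5,3,1,6,2}, int(X∖A)={3,1,6}, hence cl(A)={5,4,2}
∂A: remove int from cl → {5,4,2}

int(A) = {}
cl(A)  = {5,4,2}
∂A     = {5,4,2}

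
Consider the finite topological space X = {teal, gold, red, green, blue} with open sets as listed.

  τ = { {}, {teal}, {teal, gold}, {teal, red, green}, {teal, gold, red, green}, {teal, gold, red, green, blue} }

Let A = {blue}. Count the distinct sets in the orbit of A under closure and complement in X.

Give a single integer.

complement {teal, gold, red, green}; its interior {teal, gold, red, green}; cl(A) = X∖{teal, gold, red, green} = {blue}
With k = closure, c = complement:
  1. A     = {blue}
  2. cA    = {teal, gold, red, green}
  3. kcA   = {teal, gold, red, green, blue}
  4. ckcA  = {}
k, c of each give nothing new

4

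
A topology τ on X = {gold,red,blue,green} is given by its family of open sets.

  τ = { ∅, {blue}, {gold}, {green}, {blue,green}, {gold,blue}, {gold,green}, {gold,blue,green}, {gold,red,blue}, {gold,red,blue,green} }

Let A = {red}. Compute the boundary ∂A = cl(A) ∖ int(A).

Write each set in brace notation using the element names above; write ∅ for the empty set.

{red}

U open, U⊆A: ∅. int(A) = ⋃ = ∅
X∖A={gold,blue,green}, int(X∖A)={gold,blue,green}, hence cl(A)={red}
∂A: remove int from cl → {red}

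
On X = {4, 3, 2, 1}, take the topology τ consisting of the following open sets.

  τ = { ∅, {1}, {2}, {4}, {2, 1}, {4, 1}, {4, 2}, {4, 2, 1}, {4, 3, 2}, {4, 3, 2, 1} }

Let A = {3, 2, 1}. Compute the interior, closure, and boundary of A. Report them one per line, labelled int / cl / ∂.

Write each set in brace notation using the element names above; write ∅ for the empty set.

opens ⊆ A: ∅, {2}, {1}, {2, 1}; union → int = {2, 1}
complement {4}; its interior {4}; cl(A) = X∖{4} = {3, 2, 1}
boundary = {3, 2, 1} ∖ {2, 1} = {3}

int(A) = {2, 1}
cl(A)  = {3, 2, 1}
∂A     = {3}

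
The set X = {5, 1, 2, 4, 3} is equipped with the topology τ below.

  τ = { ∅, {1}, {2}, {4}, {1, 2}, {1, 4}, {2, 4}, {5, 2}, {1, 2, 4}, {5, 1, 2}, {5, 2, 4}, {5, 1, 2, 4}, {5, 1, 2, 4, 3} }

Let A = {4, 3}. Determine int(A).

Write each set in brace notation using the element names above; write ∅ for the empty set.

{4}

interior: largest open inside A is {4} (from ∅, {4})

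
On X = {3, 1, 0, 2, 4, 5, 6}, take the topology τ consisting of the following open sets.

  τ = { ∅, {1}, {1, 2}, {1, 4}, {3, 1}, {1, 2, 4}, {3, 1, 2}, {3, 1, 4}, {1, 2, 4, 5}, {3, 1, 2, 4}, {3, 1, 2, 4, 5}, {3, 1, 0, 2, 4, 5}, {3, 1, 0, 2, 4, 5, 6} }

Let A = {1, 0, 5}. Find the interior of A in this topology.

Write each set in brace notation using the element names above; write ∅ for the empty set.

U open, U⊆A: ∅, {1}. int(A) = ⋃ = {1}

{1}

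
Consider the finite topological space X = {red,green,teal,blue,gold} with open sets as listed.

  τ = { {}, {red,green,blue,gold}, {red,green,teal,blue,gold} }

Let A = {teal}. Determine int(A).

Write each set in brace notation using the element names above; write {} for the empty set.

U open, U⊆A: {}. int(A) = ⋃ = {}

{}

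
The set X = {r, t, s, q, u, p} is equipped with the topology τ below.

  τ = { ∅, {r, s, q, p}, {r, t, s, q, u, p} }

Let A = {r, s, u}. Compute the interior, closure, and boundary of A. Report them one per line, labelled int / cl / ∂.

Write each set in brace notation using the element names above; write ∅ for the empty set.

open subsets of A: ∅; so int(A) = ∅
closure: X∖int(X∖A) = X∖∅ = {r, t, s, q, u, p}
∂A = {r, t, s, q, u, p} minus ∅ = {r, t, s, q, u, p}

int(A) = ∅
cl(A)  = {r, t, s, q, u, p}
∂A     = {r, t, s, q, u, p}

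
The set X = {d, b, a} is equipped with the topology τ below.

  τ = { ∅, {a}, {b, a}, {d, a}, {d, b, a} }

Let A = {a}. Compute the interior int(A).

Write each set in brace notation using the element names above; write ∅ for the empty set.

{a}

open subsets of A: ∅, {a}; so int(A) = {a}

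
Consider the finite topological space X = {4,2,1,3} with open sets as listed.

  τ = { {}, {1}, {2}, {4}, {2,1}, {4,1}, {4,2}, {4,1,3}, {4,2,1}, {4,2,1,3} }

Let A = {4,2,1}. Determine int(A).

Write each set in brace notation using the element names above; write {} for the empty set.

U open, U⊆A: {}, {4}, {2}, {1}, {2,1}, {4,2}, {4,1}, {4,2,1}. int(A) = ⋃ = {4,2,1}

{4,2,1}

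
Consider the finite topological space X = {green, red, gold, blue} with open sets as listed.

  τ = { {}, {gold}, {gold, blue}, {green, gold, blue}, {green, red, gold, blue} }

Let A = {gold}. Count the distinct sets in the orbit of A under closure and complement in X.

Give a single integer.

closure: X∖int(X∖A) = X∖{} = {green, red, gold, blue}
Let k=closure and c=complement:
  1. A     = {gold}
  2. kA    = {green, red, gold, blue}
  3. cA    = {green, red, blue}
  4. ckA   = {}
— saturated at 4

4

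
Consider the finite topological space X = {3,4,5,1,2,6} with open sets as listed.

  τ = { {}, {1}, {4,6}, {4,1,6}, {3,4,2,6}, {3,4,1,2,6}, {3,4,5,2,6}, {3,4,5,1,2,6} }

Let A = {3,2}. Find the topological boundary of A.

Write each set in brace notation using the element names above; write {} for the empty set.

interior: largest open inside A is {} (from {})
cl via duality: int({4,5,1,6}) = {4,1,6}, so X∖{4,1,6} = {3,5,2}
cl∖int = {3,5,2}

{3,5,2}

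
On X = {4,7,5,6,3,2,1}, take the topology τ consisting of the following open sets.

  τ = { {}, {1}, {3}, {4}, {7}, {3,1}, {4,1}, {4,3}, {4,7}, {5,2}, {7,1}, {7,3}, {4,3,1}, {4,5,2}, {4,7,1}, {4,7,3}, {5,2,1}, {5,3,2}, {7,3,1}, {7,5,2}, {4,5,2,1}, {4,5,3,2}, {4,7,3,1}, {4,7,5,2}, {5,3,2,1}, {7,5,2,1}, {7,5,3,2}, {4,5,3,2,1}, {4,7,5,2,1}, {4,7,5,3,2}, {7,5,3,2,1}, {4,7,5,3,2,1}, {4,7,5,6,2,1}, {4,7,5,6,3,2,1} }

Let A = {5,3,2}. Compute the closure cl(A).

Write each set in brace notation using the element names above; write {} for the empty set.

closure: X∖int(X∖A) = X∖{4,7,1} = {5,6,3,2}

{5,6,3,2}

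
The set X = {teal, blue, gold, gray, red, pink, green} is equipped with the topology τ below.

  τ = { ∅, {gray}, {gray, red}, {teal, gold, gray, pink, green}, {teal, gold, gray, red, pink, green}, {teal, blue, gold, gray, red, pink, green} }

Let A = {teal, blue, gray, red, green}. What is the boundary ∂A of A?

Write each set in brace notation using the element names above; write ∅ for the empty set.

open subsets of A: ∅, {gray}, {gray, red}; so int(A) = {gray, red}
closure: X∖int(X∖A) = X∖∅ = {teal, blue, gold, gray, red, pink, green}
∂A = {teal, blue, gold, gray, red, pink, green} minus {gray, red} = {teal, blue, gold, pink, green}

{teal, blue, gold, pink, green}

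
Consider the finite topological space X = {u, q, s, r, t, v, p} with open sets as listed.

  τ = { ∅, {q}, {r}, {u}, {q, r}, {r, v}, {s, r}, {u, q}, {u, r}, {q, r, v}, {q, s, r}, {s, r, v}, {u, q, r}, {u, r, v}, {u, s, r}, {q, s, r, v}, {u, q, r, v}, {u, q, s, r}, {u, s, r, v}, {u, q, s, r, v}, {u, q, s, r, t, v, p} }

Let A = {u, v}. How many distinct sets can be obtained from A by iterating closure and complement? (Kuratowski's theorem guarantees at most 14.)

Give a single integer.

8

closure: X∖int(X∖A) = X∖{q, s, r} = {u, t, v, p}
Let k=closure and c=complement:
  1. A     = {u, v}
  2. kA    = {u, t, v, p}
  3. cA    = {q, s, r, t, p}
  4. ckA   = {q, s, r}
  5. kcA   = {q, s, r, t, v, p}
  6. ckcA  = {u}
  7. kckcA = {u, t, p}
  8. ckckcA = {q, s, r, v}
— saturated at 8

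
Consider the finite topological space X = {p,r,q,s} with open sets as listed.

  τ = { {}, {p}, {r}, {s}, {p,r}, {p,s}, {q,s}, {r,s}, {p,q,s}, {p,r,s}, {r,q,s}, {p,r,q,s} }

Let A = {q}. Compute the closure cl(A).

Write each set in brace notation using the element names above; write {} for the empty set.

cl via duality: int({p,r,s}) = {p,r,s}, so X∖{p,r,s} = {q}

{q}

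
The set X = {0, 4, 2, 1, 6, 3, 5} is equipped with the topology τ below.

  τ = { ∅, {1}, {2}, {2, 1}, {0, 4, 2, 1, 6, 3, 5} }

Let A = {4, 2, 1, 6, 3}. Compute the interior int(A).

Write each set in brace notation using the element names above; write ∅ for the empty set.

{2, 1}

U open, U⊆A: ∅, {2}, {1}, {2, 1}. int(A) = ⋃ = {2, 1}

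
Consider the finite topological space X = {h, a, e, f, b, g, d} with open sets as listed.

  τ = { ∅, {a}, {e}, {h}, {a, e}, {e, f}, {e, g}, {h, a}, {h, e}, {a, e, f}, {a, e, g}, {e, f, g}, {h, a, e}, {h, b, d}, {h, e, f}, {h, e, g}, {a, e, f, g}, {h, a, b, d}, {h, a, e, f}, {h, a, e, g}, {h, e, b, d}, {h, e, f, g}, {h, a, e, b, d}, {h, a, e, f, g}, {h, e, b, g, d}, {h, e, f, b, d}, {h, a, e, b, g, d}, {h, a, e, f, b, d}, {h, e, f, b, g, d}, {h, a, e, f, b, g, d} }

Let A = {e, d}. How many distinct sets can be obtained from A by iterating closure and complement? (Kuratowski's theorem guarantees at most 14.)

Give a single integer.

8

complement {h, a, f, b, g}; its interior {h, a}; cl(A) = X∖{h, a} = {e, f, b, g, d}
With k = closure, c = complement:
  1. A     = {e, d}
  2. kA    = {e, f, b, g, d}
  3. cA    = {h, a, f, b, g}
  4. ckA   = {h, a}
  5. kcA   = {h, a, f, b, g, d}
  6. kckA  = {h, a, b, d}
  7. ckcA  = {e}
  8. ckckA = {e, f, g}
k, c of each give nothing new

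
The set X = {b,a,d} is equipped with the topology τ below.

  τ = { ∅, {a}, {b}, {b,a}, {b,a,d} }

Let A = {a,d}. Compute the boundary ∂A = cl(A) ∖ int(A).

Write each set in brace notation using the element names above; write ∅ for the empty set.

opens ⊆ A: ∅, {a}; union → int = {a}
complement {b}; its interior {b}; cl(A) = X∖{b} = {a,d}
boundary = {a,d} ∖ {a} = {d}

{d}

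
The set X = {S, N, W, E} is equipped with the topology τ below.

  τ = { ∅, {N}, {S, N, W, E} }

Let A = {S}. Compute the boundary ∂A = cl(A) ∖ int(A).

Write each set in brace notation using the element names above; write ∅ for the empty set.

{S, W, E}

opens ⊆ A: ∅; union → int = ∅
complement {N, W, E}; its interior {N}; cl(A) = X∖{N} = {S, W, E}
boundary = {S, W, E} ∖ ∅ = {S, W, E}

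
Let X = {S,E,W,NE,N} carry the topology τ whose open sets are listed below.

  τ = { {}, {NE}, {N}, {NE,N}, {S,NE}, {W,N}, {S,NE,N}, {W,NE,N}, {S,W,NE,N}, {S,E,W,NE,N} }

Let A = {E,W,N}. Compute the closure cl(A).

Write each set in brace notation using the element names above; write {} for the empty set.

cl via duality: int({S,NE}) = {S,NE}, so X∖{S,NE} = {E,W,N}

{E,W,N}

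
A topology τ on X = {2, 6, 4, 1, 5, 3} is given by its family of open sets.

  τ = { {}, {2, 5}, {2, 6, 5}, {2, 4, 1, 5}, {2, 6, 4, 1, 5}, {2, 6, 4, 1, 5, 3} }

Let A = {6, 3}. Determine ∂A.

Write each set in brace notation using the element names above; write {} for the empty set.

open subsets of A: {}; so int(A) = {}
closure: X∖int(X∖A) = X∖{2, 4, 1, 5} = {6, 3}
∂A = {6, 3} minus {} = {6, 3}

{6, 3}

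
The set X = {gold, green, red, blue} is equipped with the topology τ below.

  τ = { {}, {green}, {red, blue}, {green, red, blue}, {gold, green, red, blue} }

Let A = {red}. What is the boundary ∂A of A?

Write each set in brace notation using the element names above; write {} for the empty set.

{gold, red, blue}

interior: largest open inside A is {} (from {})
cl via duality: int({gold, green, blue}) = {green}, so X∖{green} = {gold, red, blue}
cl∖int = {gold, red, blue}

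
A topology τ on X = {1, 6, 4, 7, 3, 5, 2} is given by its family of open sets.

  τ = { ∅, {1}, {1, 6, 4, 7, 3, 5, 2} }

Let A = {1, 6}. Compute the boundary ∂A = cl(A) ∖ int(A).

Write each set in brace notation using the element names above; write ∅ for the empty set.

interior: largest open inside A is {1} (from ∅, {1})
cl via duality: int({4, 7, 3, 5, 2}) = ∅, so X∖∅ = {1, 6, 4, 7, 3, 5, 2}
cl∖int = {6, 4, 7, 3, 5, 2}

{6, 4, 7, 3, 5, 2}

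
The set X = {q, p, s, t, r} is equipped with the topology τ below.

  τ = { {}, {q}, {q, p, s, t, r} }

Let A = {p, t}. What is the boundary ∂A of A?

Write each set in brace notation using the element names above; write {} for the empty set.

opens ⊆ A: {}; union → int = {}
complement {q, s, r}; its interior {q}; cl(A) = X∖{q} = {p, s, t, r}
boundary = {p, s, t, r} ∖ {} = {p, s, t, r}

{p, s, t, r}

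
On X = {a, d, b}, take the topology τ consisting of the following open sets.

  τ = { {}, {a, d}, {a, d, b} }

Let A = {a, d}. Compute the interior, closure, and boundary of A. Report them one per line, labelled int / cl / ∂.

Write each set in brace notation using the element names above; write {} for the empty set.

U open, U⊆A: {}, {a, d}. int(A) = ⋃ = {a, d}
X∖A={b}, int(X∖A)={}, hence cl(A)={a, d, b}
∂A: remove int from cl → {b}

int(A) = {a, d}
cl(A)  = {a, d, b}
∂A     = {b}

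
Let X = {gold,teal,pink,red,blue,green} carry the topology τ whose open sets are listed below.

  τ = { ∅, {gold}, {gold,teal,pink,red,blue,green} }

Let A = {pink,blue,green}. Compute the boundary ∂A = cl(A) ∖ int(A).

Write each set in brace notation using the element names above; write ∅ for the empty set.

{teal,pink,red,blue,green}

open subsets of A: ∅; so int(A) = ∅
closure: X∖int(X∖A) = X∖{gold} = {teal,pink,red,blue,green}
∂A = {teal,pink,red,blue,green} minus ∅ = {teal,pink,red,blue,green}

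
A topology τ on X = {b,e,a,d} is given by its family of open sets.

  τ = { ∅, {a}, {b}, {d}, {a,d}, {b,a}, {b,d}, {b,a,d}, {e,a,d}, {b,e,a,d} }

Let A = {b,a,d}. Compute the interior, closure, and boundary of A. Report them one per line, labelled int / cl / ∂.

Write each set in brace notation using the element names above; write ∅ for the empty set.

int(A) = {b,a,d}
cl(A)  = {b,e,a,d}
∂A     = {e}

open subsets of A: ∅, {b}, {d}, {a}, {b,a}, {a,d}, {b,d}, {b,a,d}; so int(A) = {b,a,d}
closure: X∖int(X∖A) = X∖∅ = {b,e,a,d}
∂A = {b,e,a,d} minus {b,a,d} = {e}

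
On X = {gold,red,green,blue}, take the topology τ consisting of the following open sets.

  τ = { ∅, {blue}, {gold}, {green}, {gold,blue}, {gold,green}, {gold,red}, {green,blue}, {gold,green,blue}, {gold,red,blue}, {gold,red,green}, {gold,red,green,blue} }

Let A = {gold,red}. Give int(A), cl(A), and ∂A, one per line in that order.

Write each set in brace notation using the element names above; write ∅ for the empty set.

U open, U⊆A: ∅, {gold}, {gold,red}. int(A) = ⋃ = {gold,red}
X∖A={green,blue}, int(X∖A)={green,blue}, hence cl(A)={gold,red}
∂A: remove int from cl → ∅

int(A) = {gold,red}
cl(A)  = {gold,red}
∂A     = ∅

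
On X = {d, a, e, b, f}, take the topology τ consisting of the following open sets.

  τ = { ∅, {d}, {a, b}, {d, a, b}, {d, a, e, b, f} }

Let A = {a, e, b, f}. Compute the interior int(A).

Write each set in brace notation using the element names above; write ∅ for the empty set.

{a, b}

open subsets of A: ∅, {a, b}; so int(A) = {a, b}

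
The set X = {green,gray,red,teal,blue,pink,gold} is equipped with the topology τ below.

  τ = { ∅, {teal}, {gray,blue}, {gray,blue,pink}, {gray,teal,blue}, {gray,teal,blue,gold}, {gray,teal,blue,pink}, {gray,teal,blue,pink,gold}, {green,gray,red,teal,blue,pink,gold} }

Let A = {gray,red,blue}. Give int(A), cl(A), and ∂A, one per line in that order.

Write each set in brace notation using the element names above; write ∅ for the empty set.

int(A) = {gray,blue}
cl(A)  = {green,gray,red,blue,pink,gold}
∂A     = {green,red,pink,gold}

interior: largest open inside A is {gray,blue} (from ∅, {gray,blue})
cl via duality: int({green,teal,pink,gold}) = {teal}, so X∖{teal} = {green,gray,red,blue,pink,gold}
cl∖int = {green,red,pink,gold}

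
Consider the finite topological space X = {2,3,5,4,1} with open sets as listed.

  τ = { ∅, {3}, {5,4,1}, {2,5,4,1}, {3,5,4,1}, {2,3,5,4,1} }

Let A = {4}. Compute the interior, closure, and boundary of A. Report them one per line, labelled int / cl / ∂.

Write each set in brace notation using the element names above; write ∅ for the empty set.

interior: largest open inside A is ∅ (from ∅)
cl via duality: int({2,3,5,1}) = {3}, so X∖{3} = {2,5,4,1}
cl∖int = {2,5,4,1}

int(A) = ∅
cl(A)  = {2,5,4,1}
∂A     = {2,5,4,1}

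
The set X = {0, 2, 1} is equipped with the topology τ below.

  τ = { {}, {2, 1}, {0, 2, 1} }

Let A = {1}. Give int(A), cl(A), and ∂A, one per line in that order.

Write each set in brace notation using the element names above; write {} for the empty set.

U open, U⊆A: {}. int(A) = ⋃ = {}
X∖A={0, 2}, int(X∖A)={}, hence cl(A)={0, 2, 1}
∂A: remove int from cl → {0, 2, 1}

int(A) = {}
cl(A)  = {0, 2, 1}
∂A     = {0, 2, 1}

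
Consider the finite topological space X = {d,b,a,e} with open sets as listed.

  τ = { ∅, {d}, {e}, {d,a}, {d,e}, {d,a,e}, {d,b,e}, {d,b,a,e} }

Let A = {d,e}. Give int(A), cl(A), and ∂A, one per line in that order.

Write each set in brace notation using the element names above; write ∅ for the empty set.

U open, U⊆A: ∅, {e}, {d}, {d,e}. int(A) = ⋃ = {d,e}
X∖A={b,a}, int(X∖A)=∅, hence cl(A)={d,b,a,e}
∂A: remove int from cl → {b,a}

int(A) = {d,e}
cl(A)  = {d,b,a,e}
∂A     = {b,a}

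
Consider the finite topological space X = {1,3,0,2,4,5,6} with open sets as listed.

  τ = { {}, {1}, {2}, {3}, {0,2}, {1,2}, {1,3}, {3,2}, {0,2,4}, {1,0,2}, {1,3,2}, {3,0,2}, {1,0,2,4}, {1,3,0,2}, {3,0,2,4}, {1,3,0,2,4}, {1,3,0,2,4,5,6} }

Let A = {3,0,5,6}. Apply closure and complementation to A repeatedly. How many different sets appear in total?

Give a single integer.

8

cl via duality: int({1,2,4}) = {1,2}, so X∖{1,2} = {3,0,4,5,6}
Write k for closure, c for complement:
  1. A     = {3,0,5,6}
  2. kA    = {3,0,4,5,6}
  3. cA    = {1,2,4}
  4. ckA   = {1,2}
  5. kcA   = {1,0,2,4,5,6}
  6. ckcA  = {3}
  7. kckcA = {3,5,6}
  8. ckckcA = {1,0,2,4}
applying k or c yields no new set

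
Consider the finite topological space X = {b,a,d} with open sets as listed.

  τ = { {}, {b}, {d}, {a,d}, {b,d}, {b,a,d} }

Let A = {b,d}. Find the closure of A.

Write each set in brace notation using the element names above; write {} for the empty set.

{b,a,d}

cl via duality: int({a}) = {}, so X∖{} = {b,a,d}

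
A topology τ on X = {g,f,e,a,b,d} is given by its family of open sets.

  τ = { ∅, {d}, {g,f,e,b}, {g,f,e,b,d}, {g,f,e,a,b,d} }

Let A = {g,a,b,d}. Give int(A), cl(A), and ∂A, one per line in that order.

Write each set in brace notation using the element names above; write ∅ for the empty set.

U open, U⊆A: ∅, {d}. int(A) = ⋃ = {d}
X∖A={f,e}, int(X∖A)=∅, hence cl(A)={g,f,e,a,b,d}
∂A: remove int from cl → {g,f,e,a,b}

int(A) = {d}
cl(A)  = {g,f,e,a,b,d}
∂A     = {g,f,e,a,b}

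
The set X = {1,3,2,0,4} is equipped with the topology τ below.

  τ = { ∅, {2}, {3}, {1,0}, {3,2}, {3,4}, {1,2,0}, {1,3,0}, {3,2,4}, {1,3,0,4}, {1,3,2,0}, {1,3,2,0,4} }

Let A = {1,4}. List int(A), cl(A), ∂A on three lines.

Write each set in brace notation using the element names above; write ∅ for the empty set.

int(A) = ∅
cl(A)  = {1,0,4}
∂A     = {1,0,4}

U open, U⊆A: ∅. int(A) = ⋃ = ∅
X∖A={3,2,0}, int(X∖A)={3,2}, hence cl(A)={1,0,4}
∂A: remove int from cl → {1,0,4}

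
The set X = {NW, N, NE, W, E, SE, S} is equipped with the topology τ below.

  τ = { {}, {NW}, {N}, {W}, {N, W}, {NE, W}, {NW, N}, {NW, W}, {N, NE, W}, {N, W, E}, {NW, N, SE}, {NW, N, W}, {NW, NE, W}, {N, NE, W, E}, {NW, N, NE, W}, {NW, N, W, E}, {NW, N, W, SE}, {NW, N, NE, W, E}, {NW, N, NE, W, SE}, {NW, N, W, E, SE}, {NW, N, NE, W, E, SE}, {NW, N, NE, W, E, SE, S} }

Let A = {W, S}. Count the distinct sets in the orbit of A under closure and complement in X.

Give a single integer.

8

cl via duality: int({NW, N, NE, E, SE}) = {NW, N, SE}, so X∖{NW, N, SE} = {NE, W, E, S}
Write k for closure, c for complement:
  1. A     = {W, S}
  2. kA    = {NE, W, E, S}
  3. cA    = {NW, N, NE, E, SE}
  4. ckA   = {NW, N, SE}
  5. kcA   = {NW, N, NE, E, SE, S}
  6. kckA  = {NW, N, E, SE, S}
  7. ckcA  = {W}
  8. ckckA = {NE, W}
applying k or c yields no new set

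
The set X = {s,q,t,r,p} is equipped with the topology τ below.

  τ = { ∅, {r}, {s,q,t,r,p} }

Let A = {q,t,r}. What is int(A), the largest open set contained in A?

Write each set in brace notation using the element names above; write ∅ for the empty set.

opens ⊆ A: ∅, {r}; union → int = {r}

{r}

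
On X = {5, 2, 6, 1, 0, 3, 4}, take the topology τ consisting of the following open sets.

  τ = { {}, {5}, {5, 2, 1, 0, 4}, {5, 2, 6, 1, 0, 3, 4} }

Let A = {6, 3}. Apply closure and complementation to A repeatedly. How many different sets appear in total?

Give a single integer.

X∖A={5, 2, 1, 0, 4}, int(X∖A)={5, 2, 1, 0, 4}, hence cl(A)={6, 3}
Orbit (k=closure, c=complement):
  1. A     = {6, 3}
  2. cA    = {5, 2, 1, 0, 4}
  3. kcA   = {5, 2, 6, 1, 0, 3, 4}
  4. ckcA  = {}
(closed under both — stop)

4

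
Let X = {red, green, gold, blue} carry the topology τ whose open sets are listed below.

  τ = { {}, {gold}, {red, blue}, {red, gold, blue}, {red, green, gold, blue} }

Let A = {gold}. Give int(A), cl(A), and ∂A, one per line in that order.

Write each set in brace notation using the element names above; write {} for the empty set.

int(A) = {gold}
cl(A)  = {green, gold}
∂A     = {green}

interior: largest open inside A is {gold} (from {}, {gold})
cl via duality: int({red, green, blue}) = {red, blue}, so X∖{red, blue} = {green, gold}
cl∖int = {green}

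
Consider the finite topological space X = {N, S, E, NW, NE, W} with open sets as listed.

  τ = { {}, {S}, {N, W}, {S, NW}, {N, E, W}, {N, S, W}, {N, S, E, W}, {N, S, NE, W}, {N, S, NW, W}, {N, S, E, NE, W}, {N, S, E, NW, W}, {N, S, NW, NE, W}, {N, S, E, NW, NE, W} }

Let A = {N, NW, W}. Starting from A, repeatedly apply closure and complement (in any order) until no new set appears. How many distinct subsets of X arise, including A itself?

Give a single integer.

10

cl via duality: int({S, E, NE}) = {S}, so X∖{S} = {N, E, NW, NE, W}
Write k for closure, c for complement:
  1. A     = {N, NW, W}
  2. kA    = {N, E, NW, NE, W}
  3. cA    = {S, E, NE}
  4. ckA   = {S}
  5. kcA   = {S, E, NW, NE}
  6. kckA  = {S, NW, NE}
  7. ckcA  = {N, W}
  8. ckckA = {N, E, W}
  9. kckcA = {N, E, NE, W}
  10. ckckcA = {S, NW}
applying k or c yields no new set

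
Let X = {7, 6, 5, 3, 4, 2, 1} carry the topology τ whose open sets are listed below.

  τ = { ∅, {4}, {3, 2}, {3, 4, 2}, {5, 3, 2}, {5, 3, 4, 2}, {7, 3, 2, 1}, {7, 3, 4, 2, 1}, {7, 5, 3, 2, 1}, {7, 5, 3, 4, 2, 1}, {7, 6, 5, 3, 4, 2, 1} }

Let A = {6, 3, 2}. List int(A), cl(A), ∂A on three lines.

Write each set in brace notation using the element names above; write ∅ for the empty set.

int(A) = {3, 2}
cl(A)  = {7, 6, 5, 3, 2, 1}
∂A     = {7, 6, 5, 1}

interior: largest open inside A is {3, 2} (from ∅, {3, 2})
cl via duality: int({7, 5, 4, 1}) = {4}, so X∖{4} = {7, 6, 5, 3, 2, 1}
cl∖int = {7, 6, 5, 1}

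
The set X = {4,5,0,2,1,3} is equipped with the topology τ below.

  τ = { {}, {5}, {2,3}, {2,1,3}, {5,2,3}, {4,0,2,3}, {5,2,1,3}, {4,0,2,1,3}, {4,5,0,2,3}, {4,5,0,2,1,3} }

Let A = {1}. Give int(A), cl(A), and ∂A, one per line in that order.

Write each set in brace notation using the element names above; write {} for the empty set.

open subsets of A: {}; so int(A) = {}
closure: X∖int(X∖A) = X∖{4,5,0,2,3} = {1}
∂A = {1} minus {} = {1}

int(A) = {}
cl(A)  = {1}
∂A     = {1}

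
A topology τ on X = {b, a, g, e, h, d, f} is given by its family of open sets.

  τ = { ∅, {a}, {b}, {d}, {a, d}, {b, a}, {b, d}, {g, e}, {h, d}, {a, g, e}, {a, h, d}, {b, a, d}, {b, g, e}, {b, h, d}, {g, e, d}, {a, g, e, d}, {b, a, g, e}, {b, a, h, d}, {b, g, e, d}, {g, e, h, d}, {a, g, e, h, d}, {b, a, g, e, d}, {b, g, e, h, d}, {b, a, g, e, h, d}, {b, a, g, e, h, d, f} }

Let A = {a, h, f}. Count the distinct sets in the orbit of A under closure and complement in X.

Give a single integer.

cl via duality: int({b, g, e, d}) = {b, g, e, d}, so X∖{b, g, e, d} = {a, h, f}
Write k for closure, c for complement:
  1. A     = {a, h, f}
  2. cA    = {b, g, e, d}
  3. kcA   = {b, g, e, h, d, f}
  4. ckcA  = {a}
  5. kckcA = {a, f}
  6. ckckcA = {b, g, e, h, d}
applying k or c yields no new set

6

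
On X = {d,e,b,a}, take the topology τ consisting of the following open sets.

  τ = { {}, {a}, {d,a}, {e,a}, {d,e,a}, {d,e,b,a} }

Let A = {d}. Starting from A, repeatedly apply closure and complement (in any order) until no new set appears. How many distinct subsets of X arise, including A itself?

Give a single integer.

6

cl via duality: int({e,b,a}) = {e,a}, so X∖{e,a} = {d,b}
Write k for closure, c for complement:
  1. A     = {d}
  2. kA    = {d,b}
  3. cA    = {e,b,a}
  4. ckA   = {e,a}
  5. kcA   = {d,e,b,a}
  6. ckcA  = {}
applying k or c yields no new set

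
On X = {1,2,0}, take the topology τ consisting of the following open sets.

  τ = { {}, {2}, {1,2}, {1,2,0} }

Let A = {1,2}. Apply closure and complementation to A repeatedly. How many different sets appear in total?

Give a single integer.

4

cl via duality: int({0}) = {}, so X∖{} = {1,2,0}
Write k for closure, c for complement:
  1. A     = {1,2}
  2. kA    = {1,2,0}
  3. cA    = {0}
  4. ckA   = {}
applying k or c yields no new set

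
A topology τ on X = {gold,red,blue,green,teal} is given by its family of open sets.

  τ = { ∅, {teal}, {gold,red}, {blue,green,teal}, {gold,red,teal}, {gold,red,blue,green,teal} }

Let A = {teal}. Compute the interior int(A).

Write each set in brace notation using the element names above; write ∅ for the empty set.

{teal}

U open, U⊆A: ∅, {teal}. int(A) = ⋃ = {teal}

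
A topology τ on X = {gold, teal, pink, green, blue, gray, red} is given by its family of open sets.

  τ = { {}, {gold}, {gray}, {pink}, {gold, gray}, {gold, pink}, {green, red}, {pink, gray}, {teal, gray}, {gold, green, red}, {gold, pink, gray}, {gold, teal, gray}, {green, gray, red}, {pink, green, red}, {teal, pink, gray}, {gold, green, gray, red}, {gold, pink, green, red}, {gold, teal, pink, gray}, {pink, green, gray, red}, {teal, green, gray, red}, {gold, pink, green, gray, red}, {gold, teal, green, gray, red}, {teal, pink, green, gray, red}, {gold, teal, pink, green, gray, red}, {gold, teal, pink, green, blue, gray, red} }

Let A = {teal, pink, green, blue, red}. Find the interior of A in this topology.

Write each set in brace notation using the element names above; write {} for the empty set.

{pink, green, red}

open subsets of A: {}, {pink}, {green, red}, {pink, green, red}; so int(A) = {pink, green, red}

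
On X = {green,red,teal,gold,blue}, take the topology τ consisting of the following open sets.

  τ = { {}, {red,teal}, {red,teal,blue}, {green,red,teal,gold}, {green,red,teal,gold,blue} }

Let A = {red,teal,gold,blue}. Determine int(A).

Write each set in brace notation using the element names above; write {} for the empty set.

{red,teal,blue}

interior: largest open inside A is {red,teal,blue} (from {}, {red,teal}, {red,teal,blue})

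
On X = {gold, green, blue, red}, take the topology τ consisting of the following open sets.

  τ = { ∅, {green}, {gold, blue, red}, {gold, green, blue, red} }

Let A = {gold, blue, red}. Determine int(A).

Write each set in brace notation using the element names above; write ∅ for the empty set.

{gold, blue, red}

open subsets of A: ∅, {gold, blue, red}; so int(A) = {gold, blue, red}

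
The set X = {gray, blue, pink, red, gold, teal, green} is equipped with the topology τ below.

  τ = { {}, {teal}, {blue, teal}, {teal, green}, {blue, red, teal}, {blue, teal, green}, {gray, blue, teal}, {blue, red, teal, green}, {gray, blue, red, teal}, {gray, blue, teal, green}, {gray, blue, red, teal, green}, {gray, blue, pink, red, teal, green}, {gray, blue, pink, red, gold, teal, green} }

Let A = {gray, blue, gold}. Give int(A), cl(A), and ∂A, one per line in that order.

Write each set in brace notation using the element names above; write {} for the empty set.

int(A) = {}
cl(A)  = {gray, blue, pink, red, gold}
∂A     = {gray, blue, pink, red, gold}

interior: largest open inside A is {} (from {})
cl via duality: int({pink, red, teal, green}) = {teal, green}, so X∖{teal, green} = {gray, blue, pink, red, gold}
cl∖int = {gray, blue, pink, red, gold}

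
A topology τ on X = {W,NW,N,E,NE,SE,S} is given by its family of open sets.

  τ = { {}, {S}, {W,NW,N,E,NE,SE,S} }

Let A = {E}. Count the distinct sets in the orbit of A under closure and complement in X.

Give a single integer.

6

X∖A={W,NW,N,NE,SE,S}, int(X∖A)={S}, hence cl(A)={W,NW,N,E,NE,SE}
Orbit (k=closure, c=complement):
  1. A     = {E}
  2. kA    = {W,NW,N,E,NE,SE}
  3. cA    = {W,NW,N,NE,SE,S}
  4. ckA   = {S}
  5. kcA   = {W,NW,N,E,NE,SE,S}
  6. ckcA  = {}
(closed under both — stop)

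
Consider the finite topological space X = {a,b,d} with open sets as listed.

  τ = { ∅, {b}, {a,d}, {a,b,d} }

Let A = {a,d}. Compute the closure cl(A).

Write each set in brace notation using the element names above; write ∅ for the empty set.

X∖A={b}, int(X∖A)={b}, hence cl(A)={a,d}

{a,d}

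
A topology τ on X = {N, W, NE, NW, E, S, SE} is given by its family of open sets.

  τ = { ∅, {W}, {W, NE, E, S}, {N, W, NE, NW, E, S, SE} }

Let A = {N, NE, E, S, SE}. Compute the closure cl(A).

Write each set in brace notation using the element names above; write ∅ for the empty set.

{N, NE, NW, E, S, SE}

X∖A={W, NW}, int(X∖A)={W}, hence cl(A)={N, NE, NW, E, S, SE}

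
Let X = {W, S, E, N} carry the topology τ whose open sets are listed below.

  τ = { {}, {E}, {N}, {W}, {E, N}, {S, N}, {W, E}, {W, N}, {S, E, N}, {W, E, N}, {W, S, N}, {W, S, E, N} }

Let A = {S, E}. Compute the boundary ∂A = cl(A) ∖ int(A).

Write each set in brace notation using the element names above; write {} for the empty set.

{S}

open subsets of A: {}, {E}; so int(A) = {E}
closure: X∖int(X∖A) = X∖{W, N} = {S, E}
∂A = {S, E} minus {E} = {S}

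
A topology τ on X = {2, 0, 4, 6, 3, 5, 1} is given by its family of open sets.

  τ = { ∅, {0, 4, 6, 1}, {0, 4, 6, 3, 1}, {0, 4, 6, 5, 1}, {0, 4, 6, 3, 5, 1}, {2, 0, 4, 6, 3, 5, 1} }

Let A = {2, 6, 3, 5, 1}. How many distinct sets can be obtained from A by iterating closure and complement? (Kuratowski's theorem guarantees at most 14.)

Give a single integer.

X∖A={0, 4}, int(X∖A)=∅, hence cl(A)={2, 0, 4, 6, 3, 5, 1}
Orbit (k=closure, c=complement):
  1. A     = {2, 6, 3, 5, 1}
  2. kA    = {2, 0, 4, 6, 3, 5, 1}
  3. cA    = {0, 4}
  4. ckA   = ∅
(closed under both — stop)

4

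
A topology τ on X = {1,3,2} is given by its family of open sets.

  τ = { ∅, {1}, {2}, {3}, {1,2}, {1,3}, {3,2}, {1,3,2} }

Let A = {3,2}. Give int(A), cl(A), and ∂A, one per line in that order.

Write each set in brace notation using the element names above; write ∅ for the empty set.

open subsets of A: ∅, {2}, {3}, {3,2}; so int(A) = {3,2}
closure: X∖int(X∖A) = X∖{1} = {3,2}
∂A = {3,2} minus {3,2} = ∅

int(A) = {3,2}
cl(A)  = {3,2}
∂A     = ∅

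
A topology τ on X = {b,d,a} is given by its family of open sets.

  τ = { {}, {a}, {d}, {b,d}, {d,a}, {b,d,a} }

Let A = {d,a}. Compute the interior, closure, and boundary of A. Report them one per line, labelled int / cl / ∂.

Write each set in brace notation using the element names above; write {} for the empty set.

open subsets of A: {}, {d}, {a}, {d,a}; so int(A) = {d,a}
closure: X∖int(X∖A) = X∖{} = {b,d,a}
∂A = {b,d,a} minus {d,a} = {b}

int(A) = {d,a}
cl(A)  = {b,d,a}
∂A     = {b}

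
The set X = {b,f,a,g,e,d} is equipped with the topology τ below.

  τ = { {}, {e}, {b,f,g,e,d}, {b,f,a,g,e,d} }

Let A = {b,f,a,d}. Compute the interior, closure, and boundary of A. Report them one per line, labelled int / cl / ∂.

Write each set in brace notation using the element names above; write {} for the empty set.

U open, U⊆A: {}. int(A) = ⋃ = {}
X∖A={g,e}, int(X∖A)={e}, hence cl(A)={b,f,a,g,d}
∂A: remove int from cl → {b,f,a,g,d}

int(A) = {}
cl(A)  = {b,f,a,g,d}
∂A     = {b,f,a,g,d}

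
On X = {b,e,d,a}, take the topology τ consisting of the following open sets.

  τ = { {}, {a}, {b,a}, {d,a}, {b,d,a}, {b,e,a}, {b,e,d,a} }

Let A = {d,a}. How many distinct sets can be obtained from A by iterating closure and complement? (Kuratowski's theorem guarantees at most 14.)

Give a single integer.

complement {b,e}; its interior {}; cl(A) = X∖{} = {b,e,d,a}
With k = closure, c = complement:
  1. A     = {d,a}
  2. kA    = {b,e,d,a}
  3. cA    = {b,e}
  4. ckA   = {}
k, c of each give nothing new

4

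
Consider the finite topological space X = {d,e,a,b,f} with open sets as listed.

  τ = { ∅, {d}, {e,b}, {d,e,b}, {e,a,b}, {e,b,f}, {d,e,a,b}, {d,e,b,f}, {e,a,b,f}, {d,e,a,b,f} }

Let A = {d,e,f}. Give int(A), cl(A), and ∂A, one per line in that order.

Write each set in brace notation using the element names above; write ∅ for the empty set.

int(A) = {d}
cl(A)  = {d,e,a,b,f}
∂A     = {e,a,b,f}

opens ⊆ A: ∅, {d}; union → int = {d}
complement {a,b}; its interior ∅; cl(A) = X∖∅ = {d,e,a,b,f}
boundary = {d,e,a,b,f} ∖ {d} = {e,a,b,f}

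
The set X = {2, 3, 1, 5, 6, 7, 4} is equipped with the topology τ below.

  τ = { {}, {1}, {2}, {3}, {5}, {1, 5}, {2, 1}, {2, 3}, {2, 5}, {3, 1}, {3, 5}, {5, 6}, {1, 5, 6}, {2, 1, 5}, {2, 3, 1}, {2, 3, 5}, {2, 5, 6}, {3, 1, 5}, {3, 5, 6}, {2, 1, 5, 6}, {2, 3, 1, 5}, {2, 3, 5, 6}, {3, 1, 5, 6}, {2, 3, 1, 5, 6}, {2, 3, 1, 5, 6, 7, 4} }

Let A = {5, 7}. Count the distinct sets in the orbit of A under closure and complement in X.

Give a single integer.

cl via duality: int({2, 3, 1, 6, 4}) = {2, 3, 1}, so X∖{2, 3, 1} = {5, 6, 7, 4}
Write k for closure, c for complement:
  1. A     = {5, 7}
  2. kA    = {5, 6, 7, 4}
  3. cA    = {2, 3, 1, 6, 4}
  4. ckA   = {2, 3, 1}
  5. kcA   = {2, 3, 1, 6, 7, 4}
  6. kckA  = {2, 3, 1, 7, 4}
  7. ckcA  = {5}
  8. ckckA = {5, 6}
applying k or c yields no new set

8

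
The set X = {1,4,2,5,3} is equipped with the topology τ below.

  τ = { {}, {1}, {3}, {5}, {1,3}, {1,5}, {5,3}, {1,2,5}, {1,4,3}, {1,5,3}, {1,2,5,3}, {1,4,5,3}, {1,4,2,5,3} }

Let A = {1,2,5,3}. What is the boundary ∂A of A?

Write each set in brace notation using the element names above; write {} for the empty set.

{4}

open subsets of A: {}, {5}, {3}, {1}, {1,5}, {1,3}, {5,3}, {1,5,3}, {1,2,5}, {1,2,5,3}; so int(A) = {1,2,5,3}
closure: X∖int(X∖A) = X∖{} = {1,4,2,5,3}
∂A = {1,4,2,5,3} minus {1,2,5,3} = {4}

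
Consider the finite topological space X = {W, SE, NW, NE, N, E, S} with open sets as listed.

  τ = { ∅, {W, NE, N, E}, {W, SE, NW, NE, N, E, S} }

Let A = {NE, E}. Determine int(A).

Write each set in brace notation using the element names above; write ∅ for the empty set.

∅

open subsets of A: ∅; so int(A) = ∅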